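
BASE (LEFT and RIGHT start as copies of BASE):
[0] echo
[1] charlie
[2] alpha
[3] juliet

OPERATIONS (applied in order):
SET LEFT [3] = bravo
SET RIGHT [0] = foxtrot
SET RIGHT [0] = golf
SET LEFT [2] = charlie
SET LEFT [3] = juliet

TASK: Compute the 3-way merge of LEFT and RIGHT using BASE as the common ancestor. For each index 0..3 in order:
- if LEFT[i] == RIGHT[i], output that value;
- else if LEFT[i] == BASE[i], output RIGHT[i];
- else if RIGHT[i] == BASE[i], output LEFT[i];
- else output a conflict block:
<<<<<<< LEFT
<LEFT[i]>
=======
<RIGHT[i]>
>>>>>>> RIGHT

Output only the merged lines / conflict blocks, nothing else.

Answer: golf
charlie
charlie
juliet

Derivation:
Final LEFT:  [echo, charlie, charlie, juliet]
Final RIGHT: [golf, charlie, alpha, juliet]
i=0: L=echo=BASE, R=golf -> take RIGHT -> golf
i=1: L=charlie R=charlie -> agree -> charlie
i=2: L=charlie, R=alpha=BASE -> take LEFT -> charlie
i=3: L=juliet R=juliet -> agree -> juliet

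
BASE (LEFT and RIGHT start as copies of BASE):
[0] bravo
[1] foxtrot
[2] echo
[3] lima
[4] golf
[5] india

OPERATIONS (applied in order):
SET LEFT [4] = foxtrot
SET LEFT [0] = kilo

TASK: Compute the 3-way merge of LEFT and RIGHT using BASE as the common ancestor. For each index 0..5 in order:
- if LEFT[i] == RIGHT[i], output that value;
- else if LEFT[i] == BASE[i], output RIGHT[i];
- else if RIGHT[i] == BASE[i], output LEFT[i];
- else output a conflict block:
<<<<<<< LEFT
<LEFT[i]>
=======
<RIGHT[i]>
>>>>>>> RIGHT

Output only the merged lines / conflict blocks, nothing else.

Final LEFT:  [kilo, foxtrot, echo, lima, foxtrot, india]
Final RIGHT: [bravo, foxtrot, echo, lima, golf, india]
i=0: L=kilo, R=bravo=BASE -> take LEFT -> kilo
i=1: L=foxtrot R=foxtrot -> agree -> foxtrot
i=2: L=echo R=echo -> agree -> echo
i=3: L=lima R=lima -> agree -> lima
i=4: L=foxtrot, R=golf=BASE -> take LEFT -> foxtrot
i=5: L=india R=india -> agree -> india

Answer: kilo
foxtrot
echo
lima
foxtrot
india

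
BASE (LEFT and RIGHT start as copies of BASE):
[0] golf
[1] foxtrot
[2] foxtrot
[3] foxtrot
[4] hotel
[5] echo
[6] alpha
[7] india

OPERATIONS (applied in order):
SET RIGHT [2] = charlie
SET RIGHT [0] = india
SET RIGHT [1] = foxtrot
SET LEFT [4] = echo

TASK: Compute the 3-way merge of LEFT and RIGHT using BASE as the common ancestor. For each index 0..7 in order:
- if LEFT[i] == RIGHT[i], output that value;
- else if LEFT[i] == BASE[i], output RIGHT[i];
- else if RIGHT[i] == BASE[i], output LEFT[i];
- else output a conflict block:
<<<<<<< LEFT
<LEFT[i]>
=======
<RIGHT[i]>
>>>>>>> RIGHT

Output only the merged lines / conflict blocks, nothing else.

Answer: india
foxtrot
charlie
foxtrot
echo
echo
alpha
india

Derivation:
Final LEFT:  [golf, foxtrot, foxtrot, foxtrot, echo, echo, alpha, india]
Final RIGHT: [india, foxtrot, charlie, foxtrot, hotel, echo, alpha, india]
i=0: L=golf=BASE, R=india -> take RIGHT -> india
i=1: L=foxtrot R=foxtrot -> agree -> foxtrot
i=2: L=foxtrot=BASE, R=charlie -> take RIGHT -> charlie
i=3: L=foxtrot R=foxtrot -> agree -> foxtrot
i=4: L=echo, R=hotel=BASE -> take LEFT -> echo
i=5: L=echo R=echo -> agree -> echo
i=6: L=alpha R=alpha -> agree -> alpha
i=7: L=india R=india -> agree -> india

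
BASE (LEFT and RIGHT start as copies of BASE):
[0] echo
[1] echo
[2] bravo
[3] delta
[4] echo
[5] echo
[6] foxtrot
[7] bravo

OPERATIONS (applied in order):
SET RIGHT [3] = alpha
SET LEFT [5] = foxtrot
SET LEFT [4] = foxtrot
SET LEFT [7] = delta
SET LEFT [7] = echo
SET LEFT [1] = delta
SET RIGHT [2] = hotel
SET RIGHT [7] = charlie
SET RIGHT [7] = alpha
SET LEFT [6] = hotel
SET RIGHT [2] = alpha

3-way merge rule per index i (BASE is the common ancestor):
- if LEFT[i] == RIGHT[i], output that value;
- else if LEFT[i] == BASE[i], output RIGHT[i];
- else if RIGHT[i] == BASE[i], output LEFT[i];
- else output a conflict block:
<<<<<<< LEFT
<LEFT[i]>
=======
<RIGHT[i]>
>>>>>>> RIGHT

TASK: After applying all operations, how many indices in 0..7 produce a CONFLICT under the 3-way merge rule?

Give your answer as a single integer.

Final LEFT:  [echo, delta, bravo, delta, foxtrot, foxtrot, hotel, echo]
Final RIGHT: [echo, echo, alpha, alpha, echo, echo, foxtrot, alpha]
i=0: L=echo R=echo -> agree -> echo
i=1: L=delta, R=echo=BASE -> take LEFT -> delta
i=2: L=bravo=BASE, R=alpha -> take RIGHT -> alpha
i=3: L=delta=BASE, R=alpha -> take RIGHT -> alpha
i=4: L=foxtrot, R=echo=BASE -> take LEFT -> foxtrot
i=5: L=foxtrot, R=echo=BASE -> take LEFT -> foxtrot
i=6: L=hotel, R=foxtrot=BASE -> take LEFT -> hotel
i=7: BASE=bravo L=echo R=alpha all differ -> CONFLICT
Conflict count: 1

Answer: 1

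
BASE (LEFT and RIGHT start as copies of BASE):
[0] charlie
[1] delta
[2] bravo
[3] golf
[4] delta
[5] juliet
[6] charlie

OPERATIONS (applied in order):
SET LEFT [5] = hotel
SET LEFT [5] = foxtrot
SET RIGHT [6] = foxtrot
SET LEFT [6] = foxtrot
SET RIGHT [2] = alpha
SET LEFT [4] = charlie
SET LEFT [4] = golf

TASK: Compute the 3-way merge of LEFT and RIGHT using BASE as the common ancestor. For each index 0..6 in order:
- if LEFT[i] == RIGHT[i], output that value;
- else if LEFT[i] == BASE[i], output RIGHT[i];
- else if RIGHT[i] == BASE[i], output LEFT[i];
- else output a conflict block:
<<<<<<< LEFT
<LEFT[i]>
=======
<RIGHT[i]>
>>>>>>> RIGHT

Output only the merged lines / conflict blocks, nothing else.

Answer: charlie
delta
alpha
golf
golf
foxtrot
foxtrot

Derivation:
Final LEFT:  [charlie, delta, bravo, golf, golf, foxtrot, foxtrot]
Final RIGHT: [charlie, delta, alpha, golf, delta, juliet, foxtrot]
i=0: L=charlie R=charlie -> agree -> charlie
i=1: L=delta R=delta -> agree -> delta
i=2: L=bravo=BASE, R=alpha -> take RIGHT -> alpha
i=3: L=golf R=golf -> agree -> golf
i=4: L=golf, R=delta=BASE -> take LEFT -> golf
i=5: L=foxtrot, R=juliet=BASE -> take LEFT -> foxtrot
i=6: L=foxtrot R=foxtrot -> agree -> foxtrot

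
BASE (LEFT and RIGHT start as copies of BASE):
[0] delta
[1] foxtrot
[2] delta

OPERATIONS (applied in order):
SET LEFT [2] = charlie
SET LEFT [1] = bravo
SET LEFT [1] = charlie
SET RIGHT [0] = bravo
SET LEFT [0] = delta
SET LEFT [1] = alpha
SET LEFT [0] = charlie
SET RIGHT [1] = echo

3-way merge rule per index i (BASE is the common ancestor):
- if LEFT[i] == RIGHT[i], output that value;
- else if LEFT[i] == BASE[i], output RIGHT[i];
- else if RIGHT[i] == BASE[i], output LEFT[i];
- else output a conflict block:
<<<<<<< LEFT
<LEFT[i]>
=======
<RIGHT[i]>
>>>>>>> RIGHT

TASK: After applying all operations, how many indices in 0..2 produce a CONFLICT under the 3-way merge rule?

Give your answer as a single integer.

Final LEFT:  [charlie, alpha, charlie]
Final RIGHT: [bravo, echo, delta]
i=0: BASE=delta L=charlie R=bravo all differ -> CONFLICT
i=1: BASE=foxtrot L=alpha R=echo all differ -> CONFLICT
i=2: L=charlie, R=delta=BASE -> take LEFT -> charlie
Conflict count: 2

Answer: 2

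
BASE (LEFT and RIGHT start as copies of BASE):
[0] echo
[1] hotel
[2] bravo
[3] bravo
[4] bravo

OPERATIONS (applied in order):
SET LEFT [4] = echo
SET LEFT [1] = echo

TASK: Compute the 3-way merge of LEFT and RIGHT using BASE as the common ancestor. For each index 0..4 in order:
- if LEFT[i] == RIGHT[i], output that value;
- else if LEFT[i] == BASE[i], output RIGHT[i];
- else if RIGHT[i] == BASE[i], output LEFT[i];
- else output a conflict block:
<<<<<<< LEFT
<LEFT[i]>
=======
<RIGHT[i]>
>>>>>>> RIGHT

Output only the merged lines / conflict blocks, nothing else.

Answer: echo
echo
bravo
bravo
echo

Derivation:
Final LEFT:  [echo, echo, bravo, bravo, echo]
Final RIGHT: [echo, hotel, bravo, bravo, bravo]
i=0: L=echo R=echo -> agree -> echo
i=1: L=echo, R=hotel=BASE -> take LEFT -> echo
i=2: L=bravo R=bravo -> agree -> bravo
i=3: L=bravo R=bravo -> agree -> bravo
i=4: L=echo, R=bravo=BASE -> take LEFT -> echo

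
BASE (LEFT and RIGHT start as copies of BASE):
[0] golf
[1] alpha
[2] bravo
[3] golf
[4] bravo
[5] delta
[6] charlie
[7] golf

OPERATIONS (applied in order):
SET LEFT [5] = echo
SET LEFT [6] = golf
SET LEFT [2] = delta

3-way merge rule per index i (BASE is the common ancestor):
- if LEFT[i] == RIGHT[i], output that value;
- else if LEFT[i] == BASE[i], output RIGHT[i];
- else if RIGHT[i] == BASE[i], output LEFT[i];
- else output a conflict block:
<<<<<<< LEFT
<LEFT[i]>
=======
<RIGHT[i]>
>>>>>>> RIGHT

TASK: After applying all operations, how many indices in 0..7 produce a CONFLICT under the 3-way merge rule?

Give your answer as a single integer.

Final LEFT:  [golf, alpha, delta, golf, bravo, echo, golf, golf]
Final RIGHT: [golf, alpha, bravo, golf, bravo, delta, charlie, golf]
i=0: L=golf R=golf -> agree -> golf
i=1: L=alpha R=alpha -> agree -> alpha
i=2: L=delta, R=bravo=BASE -> take LEFT -> delta
i=3: L=golf R=golf -> agree -> golf
i=4: L=bravo R=bravo -> agree -> bravo
i=5: L=echo, R=delta=BASE -> take LEFT -> echo
i=6: L=golf, R=charlie=BASE -> take LEFT -> golf
i=7: L=golf R=golf -> agree -> golf
Conflict count: 0

Answer: 0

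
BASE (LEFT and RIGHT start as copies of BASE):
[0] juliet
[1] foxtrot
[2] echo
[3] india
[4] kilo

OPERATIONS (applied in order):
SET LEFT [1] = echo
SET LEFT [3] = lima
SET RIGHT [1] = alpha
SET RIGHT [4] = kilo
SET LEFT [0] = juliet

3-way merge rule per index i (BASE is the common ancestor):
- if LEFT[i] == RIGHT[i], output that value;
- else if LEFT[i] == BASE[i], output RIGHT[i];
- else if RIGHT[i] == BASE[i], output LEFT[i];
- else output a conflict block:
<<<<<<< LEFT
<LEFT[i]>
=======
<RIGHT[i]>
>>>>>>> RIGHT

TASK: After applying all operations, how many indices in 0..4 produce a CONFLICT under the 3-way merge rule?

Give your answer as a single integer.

Answer: 1

Derivation:
Final LEFT:  [juliet, echo, echo, lima, kilo]
Final RIGHT: [juliet, alpha, echo, india, kilo]
i=0: L=juliet R=juliet -> agree -> juliet
i=1: BASE=foxtrot L=echo R=alpha all differ -> CONFLICT
i=2: L=echo R=echo -> agree -> echo
i=3: L=lima, R=india=BASE -> take LEFT -> lima
i=4: L=kilo R=kilo -> agree -> kilo
Conflict count: 1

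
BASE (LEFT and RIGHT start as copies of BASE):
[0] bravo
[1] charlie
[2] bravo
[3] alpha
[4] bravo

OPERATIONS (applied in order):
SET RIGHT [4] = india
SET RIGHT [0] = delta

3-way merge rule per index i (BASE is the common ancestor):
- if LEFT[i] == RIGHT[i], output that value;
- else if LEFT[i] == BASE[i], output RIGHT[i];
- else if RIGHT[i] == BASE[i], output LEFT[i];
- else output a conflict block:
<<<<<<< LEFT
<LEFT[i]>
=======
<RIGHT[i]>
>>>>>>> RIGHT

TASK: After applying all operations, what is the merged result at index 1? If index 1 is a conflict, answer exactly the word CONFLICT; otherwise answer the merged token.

Final LEFT:  [bravo, charlie, bravo, alpha, bravo]
Final RIGHT: [delta, charlie, bravo, alpha, india]
i=0: L=bravo=BASE, R=delta -> take RIGHT -> delta
i=1: L=charlie R=charlie -> agree -> charlie
i=2: L=bravo R=bravo -> agree -> bravo
i=3: L=alpha R=alpha -> agree -> alpha
i=4: L=bravo=BASE, R=india -> take RIGHT -> india
Index 1 -> charlie

Answer: charlie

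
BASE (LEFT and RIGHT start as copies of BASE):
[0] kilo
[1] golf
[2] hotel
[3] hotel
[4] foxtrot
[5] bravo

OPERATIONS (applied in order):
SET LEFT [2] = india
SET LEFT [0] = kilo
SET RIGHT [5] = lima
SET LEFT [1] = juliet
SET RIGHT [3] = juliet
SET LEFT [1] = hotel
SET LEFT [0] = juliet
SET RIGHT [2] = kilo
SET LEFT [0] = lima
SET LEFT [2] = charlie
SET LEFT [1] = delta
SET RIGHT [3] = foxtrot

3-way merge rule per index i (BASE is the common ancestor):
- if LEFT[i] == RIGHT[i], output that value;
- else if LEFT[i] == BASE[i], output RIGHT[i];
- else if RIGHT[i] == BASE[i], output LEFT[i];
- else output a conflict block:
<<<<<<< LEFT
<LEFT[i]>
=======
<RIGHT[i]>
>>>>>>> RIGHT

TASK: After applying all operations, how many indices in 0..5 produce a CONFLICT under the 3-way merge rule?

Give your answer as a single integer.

Answer: 1

Derivation:
Final LEFT:  [lima, delta, charlie, hotel, foxtrot, bravo]
Final RIGHT: [kilo, golf, kilo, foxtrot, foxtrot, lima]
i=0: L=lima, R=kilo=BASE -> take LEFT -> lima
i=1: L=delta, R=golf=BASE -> take LEFT -> delta
i=2: BASE=hotel L=charlie R=kilo all differ -> CONFLICT
i=3: L=hotel=BASE, R=foxtrot -> take RIGHT -> foxtrot
i=4: L=foxtrot R=foxtrot -> agree -> foxtrot
i=5: L=bravo=BASE, R=lima -> take RIGHT -> lima
Conflict count: 1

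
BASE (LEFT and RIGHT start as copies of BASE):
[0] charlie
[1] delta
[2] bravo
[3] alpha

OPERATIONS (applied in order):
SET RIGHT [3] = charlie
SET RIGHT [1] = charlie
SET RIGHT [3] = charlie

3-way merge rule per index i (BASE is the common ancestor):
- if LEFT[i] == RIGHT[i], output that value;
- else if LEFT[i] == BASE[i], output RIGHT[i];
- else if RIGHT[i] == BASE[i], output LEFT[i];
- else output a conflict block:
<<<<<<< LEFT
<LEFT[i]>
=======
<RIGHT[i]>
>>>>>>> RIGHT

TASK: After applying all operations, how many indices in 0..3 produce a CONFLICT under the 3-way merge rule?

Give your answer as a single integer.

Answer: 0

Derivation:
Final LEFT:  [charlie, delta, bravo, alpha]
Final RIGHT: [charlie, charlie, bravo, charlie]
i=0: L=charlie R=charlie -> agree -> charlie
i=1: L=delta=BASE, R=charlie -> take RIGHT -> charlie
i=2: L=bravo R=bravo -> agree -> bravo
i=3: L=alpha=BASE, R=charlie -> take RIGHT -> charlie
Conflict count: 0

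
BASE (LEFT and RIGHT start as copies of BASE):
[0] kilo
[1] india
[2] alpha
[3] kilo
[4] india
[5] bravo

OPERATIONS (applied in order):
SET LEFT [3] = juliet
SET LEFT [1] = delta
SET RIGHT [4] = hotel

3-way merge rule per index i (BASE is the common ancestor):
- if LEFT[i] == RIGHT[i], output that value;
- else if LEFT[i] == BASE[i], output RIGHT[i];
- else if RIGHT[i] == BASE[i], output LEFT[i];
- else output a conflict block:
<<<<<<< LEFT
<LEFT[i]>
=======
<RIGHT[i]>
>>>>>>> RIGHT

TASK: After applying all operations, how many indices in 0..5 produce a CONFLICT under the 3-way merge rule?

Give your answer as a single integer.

Answer: 0

Derivation:
Final LEFT:  [kilo, delta, alpha, juliet, india, bravo]
Final RIGHT: [kilo, india, alpha, kilo, hotel, bravo]
i=0: L=kilo R=kilo -> agree -> kilo
i=1: L=delta, R=india=BASE -> take LEFT -> delta
i=2: L=alpha R=alpha -> agree -> alpha
i=3: L=juliet, R=kilo=BASE -> take LEFT -> juliet
i=4: L=india=BASE, R=hotel -> take RIGHT -> hotel
i=5: L=bravo R=bravo -> agree -> bravo
Conflict count: 0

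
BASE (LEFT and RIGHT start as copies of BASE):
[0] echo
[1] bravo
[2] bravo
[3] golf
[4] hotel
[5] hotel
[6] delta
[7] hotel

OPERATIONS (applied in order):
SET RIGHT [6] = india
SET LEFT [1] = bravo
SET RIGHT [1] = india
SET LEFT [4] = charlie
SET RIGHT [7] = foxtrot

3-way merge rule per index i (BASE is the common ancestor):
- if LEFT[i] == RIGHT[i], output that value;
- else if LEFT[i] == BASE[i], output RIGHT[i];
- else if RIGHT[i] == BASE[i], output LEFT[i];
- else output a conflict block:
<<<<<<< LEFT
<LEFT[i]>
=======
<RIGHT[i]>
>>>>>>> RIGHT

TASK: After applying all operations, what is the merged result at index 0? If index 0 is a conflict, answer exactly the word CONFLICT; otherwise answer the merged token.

Answer: echo

Derivation:
Final LEFT:  [echo, bravo, bravo, golf, charlie, hotel, delta, hotel]
Final RIGHT: [echo, india, bravo, golf, hotel, hotel, india, foxtrot]
i=0: L=echo R=echo -> agree -> echo
i=1: L=bravo=BASE, R=india -> take RIGHT -> india
i=2: L=bravo R=bravo -> agree -> bravo
i=3: L=golf R=golf -> agree -> golf
i=4: L=charlie, R=hotel=BASE -> take LEFT -> charlie
i=5: L=hotel R=hotel -> agree -> hotel
i=6: L=delta=BASE, R=india -> take RIGHT -> india
i=7: L=hotel=BASE, R=foxtrot -> take RIGHT -> foxtrot
Index 0 -> echo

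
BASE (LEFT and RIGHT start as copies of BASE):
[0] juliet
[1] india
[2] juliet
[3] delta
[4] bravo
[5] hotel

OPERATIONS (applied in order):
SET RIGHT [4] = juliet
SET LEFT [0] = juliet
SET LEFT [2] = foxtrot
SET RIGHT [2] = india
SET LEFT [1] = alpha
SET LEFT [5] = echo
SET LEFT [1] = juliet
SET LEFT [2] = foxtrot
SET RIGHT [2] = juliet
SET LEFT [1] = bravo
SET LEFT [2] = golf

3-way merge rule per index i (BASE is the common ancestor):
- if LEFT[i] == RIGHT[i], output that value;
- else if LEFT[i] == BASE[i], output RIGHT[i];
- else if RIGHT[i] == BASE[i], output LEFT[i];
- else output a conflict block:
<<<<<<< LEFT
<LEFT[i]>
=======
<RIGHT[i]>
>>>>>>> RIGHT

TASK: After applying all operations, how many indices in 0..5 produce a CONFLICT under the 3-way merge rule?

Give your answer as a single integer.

Answer: 0

Derivation:
Final LEFT:  [juliet, bravo, golf, delta, bravo, echo]
Final RIGHT: [juliet, india, juliet, delta, juliet, hotel]
i=0: L=juliet R=juliet -> agree -> juliet
i=1: L=bravo, R=india=BASE -> take LEFT -> bravo
i=2: L=golf, R=juliet=BASE -> take LEFT -> golf
i=3: L=delta R=delta -> agree -> delta
i=4: L=bravo=BASE, R=juliet -> take RIGHT -> juliet
i=5: L=echo, R=hotel=BASE -> take LEFT -> echo
Conflict count: 0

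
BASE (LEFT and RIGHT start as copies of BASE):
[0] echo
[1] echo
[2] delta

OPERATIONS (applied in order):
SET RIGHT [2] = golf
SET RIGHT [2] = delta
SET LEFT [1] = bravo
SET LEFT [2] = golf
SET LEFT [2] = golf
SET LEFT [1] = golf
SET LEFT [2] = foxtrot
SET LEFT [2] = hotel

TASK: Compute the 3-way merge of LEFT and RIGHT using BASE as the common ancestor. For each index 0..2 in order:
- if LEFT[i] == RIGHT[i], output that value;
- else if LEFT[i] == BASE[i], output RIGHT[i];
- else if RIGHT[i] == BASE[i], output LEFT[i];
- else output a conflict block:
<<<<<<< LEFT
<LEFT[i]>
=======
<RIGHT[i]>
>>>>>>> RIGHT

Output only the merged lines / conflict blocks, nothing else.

Answer: echo
golf
hotel

Derivation:
Final LEFT:  [echo, golf, hotel]
Final RIGHT: [echo, echo, delta]
i=0: L=echo R=echo -> agree -> echo
i=1: L=golf, R=echo=BASE -> take LEFT -> golf
i=2: L=hotel, R=delta=BASE -> take LEFT -> hotel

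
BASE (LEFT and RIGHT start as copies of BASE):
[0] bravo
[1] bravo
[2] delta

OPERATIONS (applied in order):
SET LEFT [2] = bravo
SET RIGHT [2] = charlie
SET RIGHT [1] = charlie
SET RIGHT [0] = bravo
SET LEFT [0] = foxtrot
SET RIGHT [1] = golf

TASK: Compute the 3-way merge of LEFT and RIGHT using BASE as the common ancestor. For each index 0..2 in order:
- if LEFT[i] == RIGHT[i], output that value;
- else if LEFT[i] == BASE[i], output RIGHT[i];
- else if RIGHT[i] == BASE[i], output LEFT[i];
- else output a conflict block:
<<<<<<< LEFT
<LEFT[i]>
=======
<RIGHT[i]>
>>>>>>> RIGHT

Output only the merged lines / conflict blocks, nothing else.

Final LEFT:  [foxtrot, bravo, bravo]
Final RIGHT: [bravo, golf, charlie]
i=0: L=foxtrot, R=bravo=BASE -> take LEFT -> foxtrot
i=1: L=bravo=BASE, R=golf -> take RIGHT -> golf
i=2: BASE=delta L=bravo R=charlie all differ -> CONFLICT

Answer: foxtrot
golf
<<<<<<< LEFT
bravo
=======
charlie
>>>>>>> RIGHT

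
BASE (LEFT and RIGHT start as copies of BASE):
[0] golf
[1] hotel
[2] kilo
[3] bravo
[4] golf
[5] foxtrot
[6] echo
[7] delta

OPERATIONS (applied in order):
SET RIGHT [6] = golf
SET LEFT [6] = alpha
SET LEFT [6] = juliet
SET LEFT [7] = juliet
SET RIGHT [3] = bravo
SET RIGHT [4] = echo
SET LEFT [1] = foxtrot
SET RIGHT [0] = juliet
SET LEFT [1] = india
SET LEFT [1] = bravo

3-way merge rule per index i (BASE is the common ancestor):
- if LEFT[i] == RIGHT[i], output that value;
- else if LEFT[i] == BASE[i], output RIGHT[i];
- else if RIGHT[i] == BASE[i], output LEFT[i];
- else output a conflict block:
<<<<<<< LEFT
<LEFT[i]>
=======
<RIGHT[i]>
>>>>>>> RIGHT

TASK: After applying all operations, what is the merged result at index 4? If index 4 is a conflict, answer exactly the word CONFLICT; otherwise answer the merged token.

Final LEFT:  [golf, bravo, kilo, bravo, golf, foxtrot, juliet, juliet]
Final RIGHT: [juliet, hotel, kilo, bravo, echo, foxtrot, golf, delta]
i=0: L=golf=BASE, R=juliet -> take RIGHT -> juliet
i=1: L=bravo, R=hotel=BASE -> take LEFT -> bravo
i=2: L=kilo R=kilo -> agree -> kilo
i=3: L=bravo R=bravo -> agree -> bravo
i=4: L=golf=BASE, R=echo -> take RIGHT -> echo
i=5: L=foxtrot R=foxtrot -> agree -> foxtrot
i=6: BASE=echo L=juliet R=golf all differ -> CONFLICT
i=7: L=juliet, R=delta=BASE -> take LEFT -> juliet
Index 4 -> echo

Answer: echo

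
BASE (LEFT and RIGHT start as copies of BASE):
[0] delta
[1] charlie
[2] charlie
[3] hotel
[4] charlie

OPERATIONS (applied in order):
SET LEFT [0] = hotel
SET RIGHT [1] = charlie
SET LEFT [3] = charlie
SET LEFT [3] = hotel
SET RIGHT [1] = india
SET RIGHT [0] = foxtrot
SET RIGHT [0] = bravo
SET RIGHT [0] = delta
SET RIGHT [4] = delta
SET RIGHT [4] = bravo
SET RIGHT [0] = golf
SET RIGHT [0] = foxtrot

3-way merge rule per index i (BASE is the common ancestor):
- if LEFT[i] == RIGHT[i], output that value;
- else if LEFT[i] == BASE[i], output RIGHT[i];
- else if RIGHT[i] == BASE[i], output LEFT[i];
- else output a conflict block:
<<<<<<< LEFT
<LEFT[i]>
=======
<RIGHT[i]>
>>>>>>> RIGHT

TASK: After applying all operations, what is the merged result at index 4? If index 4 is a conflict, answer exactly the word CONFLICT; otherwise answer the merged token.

Answer: bravo

Derivation:
Final LEFT:  [hotel, charlie, charlie, hotel, charlie]
Final RIGHT: [foxtrot, india, charlie, hotel, bravo]
i=0: BASE=delta L=hotel R=foxtrot all differ -> CONFLICT
i=1: L=charlie=BASE, R=india -> take RIGHT -> india
i=2: L=charlie R=charlie -> agree -> charlie
i=3: L=hotel R=hotel -> agree -> hotel
i=4: L=charlie=BASE, R=bravo -> take RIGHT -> bravo
Index 4 -> bravo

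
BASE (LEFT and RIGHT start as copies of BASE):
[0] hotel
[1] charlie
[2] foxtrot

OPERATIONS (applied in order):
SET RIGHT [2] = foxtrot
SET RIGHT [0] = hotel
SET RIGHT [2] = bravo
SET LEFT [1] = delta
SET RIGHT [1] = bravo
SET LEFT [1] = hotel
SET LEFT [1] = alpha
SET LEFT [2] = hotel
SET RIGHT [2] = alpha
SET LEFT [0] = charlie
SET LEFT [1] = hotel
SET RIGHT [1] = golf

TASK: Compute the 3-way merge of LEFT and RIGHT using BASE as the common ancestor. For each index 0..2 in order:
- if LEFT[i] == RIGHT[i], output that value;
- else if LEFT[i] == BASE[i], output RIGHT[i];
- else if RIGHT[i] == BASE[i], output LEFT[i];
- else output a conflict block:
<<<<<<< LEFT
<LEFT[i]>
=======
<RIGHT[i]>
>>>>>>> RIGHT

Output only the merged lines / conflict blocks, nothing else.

Final LEFT:  [charlie, hotel, hotel]
Final RIGHT: [hotel, golf, alpha]
i=0: L=charlie, R=hotel=BASE -> take LEFT -> charlie
i=1: BASE=charlie L=hotel R=golf all differ -> CONFLICT
i=2: BASE=foxtrot L=hotel R=alpha all differ -> CONFLICT

Answer: charlie
<<<<<<< LEFT
hotel
=======
golf
>>>>>>> RIGHT
<<<<<<< LEFT
hotel
=======
alpha
>>>>>>> RIGHT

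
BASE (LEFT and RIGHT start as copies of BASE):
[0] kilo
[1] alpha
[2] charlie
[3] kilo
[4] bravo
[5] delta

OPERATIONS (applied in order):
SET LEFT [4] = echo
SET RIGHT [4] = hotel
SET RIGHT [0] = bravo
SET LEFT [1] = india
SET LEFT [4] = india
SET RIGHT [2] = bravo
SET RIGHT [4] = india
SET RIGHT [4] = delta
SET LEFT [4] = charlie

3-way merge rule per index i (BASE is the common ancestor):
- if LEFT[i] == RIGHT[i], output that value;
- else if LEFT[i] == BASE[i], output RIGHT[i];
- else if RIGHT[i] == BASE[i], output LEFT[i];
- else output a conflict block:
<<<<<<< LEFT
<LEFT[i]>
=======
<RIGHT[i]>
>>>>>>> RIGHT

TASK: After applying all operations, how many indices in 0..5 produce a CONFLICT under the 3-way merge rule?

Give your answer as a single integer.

Final LEFT:  [kilo, india, charlie, kilo, charlie, delta]
Final RIGHT: [bravo, alpha, bravo, kilo, delta, delta]
i=0: L=kilo=BASE, R=bravo -> take RIGHT -> bravo
i=1: L=india, R=alpha=BASE -> take LEFT -> india
i=2: L=charlie=BASE, R=bravo -> take RIGHT -> bravo
i=3: L=kilo R=kilo -> agree -> kilo
i=4: BASE=bravo L=charlie R=delta all differ -> CONFLICT
i=5: L=delta R=delta -> agree -> delta
Conflict count: 1

Answer: 1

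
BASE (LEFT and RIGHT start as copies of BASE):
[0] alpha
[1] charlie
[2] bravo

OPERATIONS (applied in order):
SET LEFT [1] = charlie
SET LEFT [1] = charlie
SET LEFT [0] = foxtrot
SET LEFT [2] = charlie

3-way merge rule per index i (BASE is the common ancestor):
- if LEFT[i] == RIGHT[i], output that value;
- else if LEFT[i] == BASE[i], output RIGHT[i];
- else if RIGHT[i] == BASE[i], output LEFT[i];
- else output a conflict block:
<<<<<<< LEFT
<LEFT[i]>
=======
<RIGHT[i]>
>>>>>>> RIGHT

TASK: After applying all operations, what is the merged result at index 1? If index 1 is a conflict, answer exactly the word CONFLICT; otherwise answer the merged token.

Final LEFT:  [foxtrot, charlie, charlie]
Final RIGHT: [alpha, charlie, bravo]
i=0: L=foxtrot, R=alpha=BASE -> take LEFT -> foxtrot
i=1: L=charlie R=charlie -> agree -> charlie
i=2: L=charlie, R=bravo=BASE -> take LEFT -> charlie
Index 1 -> charlie

Answer: charlie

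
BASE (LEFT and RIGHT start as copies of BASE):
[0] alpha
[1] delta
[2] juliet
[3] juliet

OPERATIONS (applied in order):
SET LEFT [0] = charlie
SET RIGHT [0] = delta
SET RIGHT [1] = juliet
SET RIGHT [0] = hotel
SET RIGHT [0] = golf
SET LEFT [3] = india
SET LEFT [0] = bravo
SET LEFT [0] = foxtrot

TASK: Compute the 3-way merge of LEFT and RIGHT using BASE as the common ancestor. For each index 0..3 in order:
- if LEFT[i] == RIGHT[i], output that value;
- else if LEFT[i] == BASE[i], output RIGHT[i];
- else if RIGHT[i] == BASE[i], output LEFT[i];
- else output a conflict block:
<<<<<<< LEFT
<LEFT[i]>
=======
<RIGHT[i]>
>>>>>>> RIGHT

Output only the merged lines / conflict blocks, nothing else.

Final LEFT:  [foxtrot, delta, juliet, india]
Final RIGHT: [golf, juliet, juliet, juliet]
i=0: BASE=alpha L=foxtrot R=golf all differ -> CONFLICT
i=1: L=delta=BASE, R=juliet -> take RIGHT -> juliet
i=2: L=juliet R=juliet -> agree -> juliet
i=3: L=india, R=juliet=BASE -> take LEFT -> india

Answer: <<<<<<< LEFT
foxtrot
=======
golf
>>>>>>> RIGHT
juliet
juliet
india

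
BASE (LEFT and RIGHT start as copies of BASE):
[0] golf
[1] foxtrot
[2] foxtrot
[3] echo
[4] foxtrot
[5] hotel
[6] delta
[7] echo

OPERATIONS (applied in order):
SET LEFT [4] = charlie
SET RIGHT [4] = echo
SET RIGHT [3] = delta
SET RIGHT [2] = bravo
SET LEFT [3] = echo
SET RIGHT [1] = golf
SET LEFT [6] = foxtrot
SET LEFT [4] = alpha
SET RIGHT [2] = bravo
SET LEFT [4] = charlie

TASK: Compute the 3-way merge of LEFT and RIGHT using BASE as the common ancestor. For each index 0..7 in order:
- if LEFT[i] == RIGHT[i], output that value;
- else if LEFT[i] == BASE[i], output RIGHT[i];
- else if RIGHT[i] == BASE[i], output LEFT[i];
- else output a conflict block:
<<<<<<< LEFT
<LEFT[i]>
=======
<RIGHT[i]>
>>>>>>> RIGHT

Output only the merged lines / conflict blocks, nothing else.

Answer: golf
golf
bravo
delta
<<<<<<< LEFT
charlie
=======
echo
>>>>>>> RIGHT
hotel
foxtrot
echo

Derivation:
Final LEFT:  [golf, foxtrot, foxtrot, echo, charlie, hotel, foxtrot, echo]
Final RIGHT: [golf, golf, bravo, delta, echo, hotel, delta, echo]
i=0: L=golf R=golf -> agree -> golf
i=1: L=foxtrot=BASE, R=golf -> take RIGHT -> golf
i=2: L=foxtrot=BASE, R=bravo -> take RIGHT -> bravo
i=3: L=echo=BASE, R=delta -> take RIGHT -> delta
i=4: BASE=foxtrot L=charlie R=echo all differ -> CONFLICT
i=5: L=hotel R=hotel -> agree -> hotel
i=6: L=foxtrot, R=delta=BASE -> take LEFT -> foxtrot
i=7: L=echo R=echo -> agree -> echo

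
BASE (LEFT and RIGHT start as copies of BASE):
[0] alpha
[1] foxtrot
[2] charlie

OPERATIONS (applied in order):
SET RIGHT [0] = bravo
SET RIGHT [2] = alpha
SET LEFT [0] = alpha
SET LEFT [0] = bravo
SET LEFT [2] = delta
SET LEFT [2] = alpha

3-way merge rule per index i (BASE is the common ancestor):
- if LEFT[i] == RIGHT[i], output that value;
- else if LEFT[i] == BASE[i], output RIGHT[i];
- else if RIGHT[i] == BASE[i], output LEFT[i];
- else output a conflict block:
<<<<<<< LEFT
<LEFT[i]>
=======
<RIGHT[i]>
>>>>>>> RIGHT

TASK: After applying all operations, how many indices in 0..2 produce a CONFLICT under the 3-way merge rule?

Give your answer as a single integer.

Answer: 0

Derivation:
Final LEFT:  [bravo, foxtrot, alpha]
Final RIGHT: [bravo, foxtrot, alpha]
i=0: L=bravo R=bravo -> agree -> bravo
i=1: L=foxtrot R=foxtrot -> agree -> foxtrot
i=2: L=alpha R=alpha -> agree -> alpha
Conflict count: 0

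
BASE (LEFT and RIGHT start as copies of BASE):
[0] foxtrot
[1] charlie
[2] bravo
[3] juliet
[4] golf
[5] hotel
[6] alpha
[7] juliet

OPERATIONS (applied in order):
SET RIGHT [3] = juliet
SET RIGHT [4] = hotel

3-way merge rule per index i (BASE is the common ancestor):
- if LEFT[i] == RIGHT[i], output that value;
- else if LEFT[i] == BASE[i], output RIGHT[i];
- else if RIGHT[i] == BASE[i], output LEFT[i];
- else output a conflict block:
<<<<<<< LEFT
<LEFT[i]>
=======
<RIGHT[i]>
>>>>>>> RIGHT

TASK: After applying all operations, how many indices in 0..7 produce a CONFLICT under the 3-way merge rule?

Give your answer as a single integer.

Final LEFT:  [foxtrot, charlie, bravo, juliet, golf, hotel, alpha, juliet]
Final RIGHT: [foxtrot, charlie, bravo, juliet, hotel, hotel, alpha, juliet]
i=0: L=foxtrot R=foxtrot -> agree -> foxtrot
i=1: L=charlie R=charlie -> agree -> charlie
i=2: L=bravo R=bravo -> agree -> bravo
i=3: L=juliet R=juliet -> agree -> juliet
i=4: L=golf=BASE, R=hotel -> take RIGHT -> hotel
i=5: L=hotel R=hotel -> agree -> hotel
i=6: L=alpha R=alpha -> agree -> alpha
i=7: L=juliet R=juliet -> agree -> juliet
Conflict count: 0

Answer: 0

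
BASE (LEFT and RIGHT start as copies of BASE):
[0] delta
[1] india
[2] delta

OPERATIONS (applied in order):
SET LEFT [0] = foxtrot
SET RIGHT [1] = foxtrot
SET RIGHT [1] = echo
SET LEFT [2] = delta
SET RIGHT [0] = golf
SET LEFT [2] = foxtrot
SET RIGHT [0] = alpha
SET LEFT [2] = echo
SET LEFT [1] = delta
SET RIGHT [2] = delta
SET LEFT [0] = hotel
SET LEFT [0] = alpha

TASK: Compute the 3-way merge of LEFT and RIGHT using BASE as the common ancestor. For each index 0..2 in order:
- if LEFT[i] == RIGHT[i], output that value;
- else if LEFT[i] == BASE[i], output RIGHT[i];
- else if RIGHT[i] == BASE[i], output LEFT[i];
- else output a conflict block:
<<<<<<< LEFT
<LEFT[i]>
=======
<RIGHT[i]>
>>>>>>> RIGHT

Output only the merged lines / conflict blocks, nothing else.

Answer: alpha
<<<<<<< LEFT
delta
=======
echo
>>>>>>> RIGHT
echo

Derivation:
Final LEFT:  [alpha, delta, echo]
Final RIGHT: [alpha, echo, delta]
i=0: L=alpha R=alpha -> agree -> alpha
i=1: BASE=india L=delta R=echo all differ -> CONFLICT
i=2: L=echo, R=delta=BASE -> take LEFT -> echo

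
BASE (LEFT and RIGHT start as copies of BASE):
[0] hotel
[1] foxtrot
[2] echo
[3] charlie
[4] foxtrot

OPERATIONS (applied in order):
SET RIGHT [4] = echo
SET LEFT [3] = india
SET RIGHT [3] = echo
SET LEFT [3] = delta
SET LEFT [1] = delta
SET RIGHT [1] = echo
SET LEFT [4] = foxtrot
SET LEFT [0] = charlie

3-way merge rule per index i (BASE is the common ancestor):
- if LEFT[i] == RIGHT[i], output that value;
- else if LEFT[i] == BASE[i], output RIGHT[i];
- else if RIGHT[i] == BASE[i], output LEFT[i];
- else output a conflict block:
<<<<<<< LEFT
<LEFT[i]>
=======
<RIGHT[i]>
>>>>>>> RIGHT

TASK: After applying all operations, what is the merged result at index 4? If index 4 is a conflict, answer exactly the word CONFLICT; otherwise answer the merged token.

Final LEFT:  [charlie, delta, echo, delta, foxtrot]
Final RIGHT: [hotel, echo, echo, echo, echo]
i=0: L=charlie, R=hotel=BASE -> take LEFT -> charlie
i=1: BASE=foxtrot L=delta R=echo all differ -> CONFLICT
i=2: L=echo R=echo -> agree -> echo
i=3: BASE=charlie L=delta R=echo all differ -> CONFLICT
i=4: L=foxtrot=BASE, R=echo -> take RIGHT -> echo
Index 4 -> echo

Answer: echo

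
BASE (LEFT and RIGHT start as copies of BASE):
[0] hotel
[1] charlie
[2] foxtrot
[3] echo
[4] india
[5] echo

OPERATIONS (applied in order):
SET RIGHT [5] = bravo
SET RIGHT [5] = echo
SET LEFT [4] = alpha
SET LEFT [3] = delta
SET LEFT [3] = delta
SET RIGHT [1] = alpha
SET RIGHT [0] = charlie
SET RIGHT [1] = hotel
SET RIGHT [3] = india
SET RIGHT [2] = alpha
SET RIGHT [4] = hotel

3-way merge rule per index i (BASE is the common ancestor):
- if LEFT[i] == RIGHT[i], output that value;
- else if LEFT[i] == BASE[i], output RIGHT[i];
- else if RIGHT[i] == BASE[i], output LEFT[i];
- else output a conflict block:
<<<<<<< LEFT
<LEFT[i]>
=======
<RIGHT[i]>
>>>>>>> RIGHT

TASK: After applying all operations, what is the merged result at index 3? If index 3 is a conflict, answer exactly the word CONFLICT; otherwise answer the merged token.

Answer: CONFLICT

Derivation:
Final LEFT:  [hotel, charlie, foxtrot, delta, alpha, echo]
Final RIGHT: [charlie, hotel, alpha, india, hotel, echo]
i=0: L=hotel=BASE, R=charlie -> take RIGHT -> charlie
i=1: L=charlie=BASE, R=hotel -> take RIGHT -> hotel
i=2: L=foxtrot=BASE, R=alpha -> take RIGHT -> alpha
i=3: BASE=echo L=delta R=india all differ -> CONFLICT
i=4: BASE=india L=alpha R=hotel all differ -> CONFLICT
i=5: L=echo R=echo -> agree -> echo
Index 3 -> CONFLICT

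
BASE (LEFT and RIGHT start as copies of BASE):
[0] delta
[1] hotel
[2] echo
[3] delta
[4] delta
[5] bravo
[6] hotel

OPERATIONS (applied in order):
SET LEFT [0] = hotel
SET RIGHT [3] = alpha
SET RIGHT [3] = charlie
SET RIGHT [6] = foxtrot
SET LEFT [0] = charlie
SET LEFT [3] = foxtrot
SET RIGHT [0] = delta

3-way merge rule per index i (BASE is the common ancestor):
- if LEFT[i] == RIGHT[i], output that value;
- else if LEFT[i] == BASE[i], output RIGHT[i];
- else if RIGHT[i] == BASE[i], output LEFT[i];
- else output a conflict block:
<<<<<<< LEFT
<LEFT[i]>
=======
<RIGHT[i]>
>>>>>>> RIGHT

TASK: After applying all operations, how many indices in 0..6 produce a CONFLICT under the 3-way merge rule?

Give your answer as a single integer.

Answer: 1

Derivation:
Final LEFT:  [charlie, hotel, echo, foxtrot, delta, bravo, hotel]
Final RIGHT: [delta, hotel, echo, charlie, delta, bravo, foxtrot]
i=0: L=charlie, R=delta=BASE -> take LEFT -> charlie
i=1: L=hotel R=hotel -> agree -> hotel
i=2: L=echo R=echo -> agree -> echo
i=3: BASE=delta L=foxtrot R=charlie all differ -> CONFLICT
i=4: L=delta R=delta -> agree -> delta
i=5: L=bravo R=bravo -> agree -> bravo
i=6: L=hotel=BASE, R=foxtrot -> take RIGHT -> foxtrot
Conflict count: 1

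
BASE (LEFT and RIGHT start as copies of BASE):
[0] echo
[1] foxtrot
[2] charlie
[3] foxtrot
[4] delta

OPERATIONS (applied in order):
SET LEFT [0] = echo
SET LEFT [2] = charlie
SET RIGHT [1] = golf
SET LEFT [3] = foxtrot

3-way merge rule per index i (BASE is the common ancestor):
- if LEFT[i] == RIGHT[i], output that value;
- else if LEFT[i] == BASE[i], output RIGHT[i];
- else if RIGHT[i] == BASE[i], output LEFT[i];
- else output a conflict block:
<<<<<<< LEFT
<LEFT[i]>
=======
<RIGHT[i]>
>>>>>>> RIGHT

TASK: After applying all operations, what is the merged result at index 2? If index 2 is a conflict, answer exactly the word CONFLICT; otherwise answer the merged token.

Answer: charlie

Derivation:
Final LEFT:  [echo, foxtrot, charlie, foxtrot, delta]
Final RIGHT: [echo, golf, charlie, foxtrot, delta]
i=0: L=echo R=echo -> agree -> echo
i=1: L=foxtrot=BASE, R=golf -> take RIGHT -> golf
i=2: L=charlie R=charlie -> agree -> charlie
i=3: L=foxtrot R=foxtrot -> agree -> foxtrot
i=4: L=delta R=delta -> agree -> delta
Index 2 -> charlie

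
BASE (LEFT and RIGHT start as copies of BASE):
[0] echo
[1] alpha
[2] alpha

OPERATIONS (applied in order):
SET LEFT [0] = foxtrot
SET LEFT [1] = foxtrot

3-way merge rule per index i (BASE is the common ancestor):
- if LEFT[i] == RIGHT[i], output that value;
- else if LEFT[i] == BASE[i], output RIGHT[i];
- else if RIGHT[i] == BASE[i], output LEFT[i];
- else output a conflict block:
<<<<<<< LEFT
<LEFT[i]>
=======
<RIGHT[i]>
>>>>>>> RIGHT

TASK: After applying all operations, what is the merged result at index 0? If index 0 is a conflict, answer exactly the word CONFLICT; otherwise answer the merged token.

Final LEFT:  [foxtrot, foxtrot, alpha]
Final RIGHT: [echo, alpha, alpha]
i=0: L=foxtrot, R=echo=BASE -> take LEFT -> foxtrot
i=1: L=foxtrot, R=alpha=BASE -> take LEFT -> foxtrot
i=2: L=alpha R=alpha -> agree -> alpha
Index 0 -> foxtrot

Answer: foxtrot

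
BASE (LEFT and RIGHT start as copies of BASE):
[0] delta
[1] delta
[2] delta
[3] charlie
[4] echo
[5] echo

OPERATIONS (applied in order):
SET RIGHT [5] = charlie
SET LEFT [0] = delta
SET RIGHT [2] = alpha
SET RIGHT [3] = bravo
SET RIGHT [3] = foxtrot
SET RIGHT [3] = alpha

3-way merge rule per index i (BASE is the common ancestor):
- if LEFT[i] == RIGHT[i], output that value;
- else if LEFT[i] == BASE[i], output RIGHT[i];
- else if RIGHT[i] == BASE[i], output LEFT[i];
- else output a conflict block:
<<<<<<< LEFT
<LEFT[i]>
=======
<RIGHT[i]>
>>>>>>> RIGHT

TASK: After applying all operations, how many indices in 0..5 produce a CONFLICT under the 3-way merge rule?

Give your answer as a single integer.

Answer: 0

Derivation:
Final LEFT:  [delta, delta, delta, charlie, echo, echo]
Final RIGHT: [delta, delta, alpha, alpha, echo, charlie]
i=0: L=delta R=delta -> agree -> delta
i=1: L=delta R=delta -> agree -> delta
i=2: L=delta=BASE, R=alpha -> take RIGHT -> alpha
i=3: L=charlie=BASE, R=alpha -> take RIGHT -> alpha
i=4: L=echo R=echo -> agree -> echo
i=5: L=echo=BASE, R=charlie -> take RIGHT -> charlie
Conflict count: 0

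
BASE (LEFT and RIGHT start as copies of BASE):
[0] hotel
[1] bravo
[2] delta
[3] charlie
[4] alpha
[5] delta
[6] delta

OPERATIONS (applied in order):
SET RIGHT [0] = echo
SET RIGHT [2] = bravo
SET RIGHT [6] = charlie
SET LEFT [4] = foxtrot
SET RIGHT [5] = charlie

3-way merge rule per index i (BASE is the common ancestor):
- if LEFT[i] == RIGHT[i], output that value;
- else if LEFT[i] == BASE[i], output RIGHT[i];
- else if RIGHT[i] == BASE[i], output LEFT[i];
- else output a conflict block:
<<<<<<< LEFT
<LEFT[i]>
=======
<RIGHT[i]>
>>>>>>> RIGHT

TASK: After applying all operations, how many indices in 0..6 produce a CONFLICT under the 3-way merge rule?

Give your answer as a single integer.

Answer: 0

Derivation:
Final LEFT:  [hotel, bravo, delta, charlie, foxtrot, delta, delta]
Final RIGHT: [echo, bravo, bravo, charlie, alpha, charlie, charlie]
i=0: L=hotel=BASE, R=echo -> take RIGHT -> echo
i=1: L=bravo R=bravo -> agree -> bravo
i=2: L=delta=BASE, R=bravo -> take RIGHT -> bravo
i=3: L=charlie R=charlie -> agree -> charlie
i=4: L=foxtrot, R=alpha=BASE -> take LEFT -> foxtrot
i=5: L=delta=BASE, R=charlie -> take RIGHT -> charlie
i=6: L=delta=BASE, R=charlie -> take RIGHT -> charlie
Conflict count: 0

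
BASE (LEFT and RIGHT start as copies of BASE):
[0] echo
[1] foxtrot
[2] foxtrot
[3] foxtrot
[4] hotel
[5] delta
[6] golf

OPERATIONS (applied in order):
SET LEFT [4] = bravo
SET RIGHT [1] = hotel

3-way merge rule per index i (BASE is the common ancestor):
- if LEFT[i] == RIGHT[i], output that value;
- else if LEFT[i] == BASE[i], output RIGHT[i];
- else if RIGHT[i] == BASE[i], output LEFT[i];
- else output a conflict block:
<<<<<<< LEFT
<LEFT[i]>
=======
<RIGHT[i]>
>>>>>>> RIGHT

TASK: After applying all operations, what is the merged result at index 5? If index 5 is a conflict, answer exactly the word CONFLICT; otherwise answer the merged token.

Answer: delta

Derivation:
Final LEFT:  [echo, foxtrot, foxtrot, foxtrot, bravo, delta, golf]
Final RIGHT: [echo, hotel, foxtrot, foxtrot, hotel, delta, golf]
i=0: L=echo R=echo -> agree -> echo
i=1: L=foxtrot=BASE, R=hotel -> take RIGHT -> hotel
i=2: L=foxtrot R=foxtrot -> agree -> foxtrot
i=3: L=foxtrot R=foxtrot -> agree -> foxtrot
i=4: L=bravo, R=hotel=BASE -> take LEFT -> bravo
i=5: L=delta R=delta -> agree -> delta
i=6: L=golf R=golf -> agree -> golf
Index 5 -> delta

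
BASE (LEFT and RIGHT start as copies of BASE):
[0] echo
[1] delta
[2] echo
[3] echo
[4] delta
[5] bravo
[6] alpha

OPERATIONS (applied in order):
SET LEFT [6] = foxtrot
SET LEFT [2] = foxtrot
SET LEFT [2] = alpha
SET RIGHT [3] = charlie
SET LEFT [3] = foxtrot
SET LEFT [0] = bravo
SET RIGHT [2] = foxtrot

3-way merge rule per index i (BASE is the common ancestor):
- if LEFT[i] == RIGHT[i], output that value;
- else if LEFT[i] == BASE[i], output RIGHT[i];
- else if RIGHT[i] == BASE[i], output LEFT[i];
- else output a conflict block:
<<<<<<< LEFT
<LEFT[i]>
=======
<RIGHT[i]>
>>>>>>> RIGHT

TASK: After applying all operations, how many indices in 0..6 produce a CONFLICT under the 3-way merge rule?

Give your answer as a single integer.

Final LEFT:  [bravo, delta, alpha, foxtrot, delta, bravo, foxtrot]
Final RIGHT: [echo, delta, foxtrot, charlie, delta, bravo, alpha]
i=0: L=bravo, R=echo=BASE -> take LEFT -> bravo
i=1: L=delta R=delta -> agree -> delta
i=2: BASE=echo L=alpha R=foxtrot all differ -> CONFLICT
i=3: BASE=echo L=foxtrot R=charlie all differ -> CONFLICT
i=4: L=delta R=delta -> agree -> delta
i=5: L=bravo R=bravo -> agree -> bravo
i=6: L=foxtrot, R=alpha=BASE -> take LEFT -> foxtrot
Conflict count: 2

Answer: 2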